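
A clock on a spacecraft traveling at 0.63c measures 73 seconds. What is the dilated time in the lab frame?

Proper time Δt₀ = 73 seconds
γ = 1/√(1 - 0.63²) = 1.2877
Δt = γΔt₀ = 1.2877 × 73 = 94.00 seconds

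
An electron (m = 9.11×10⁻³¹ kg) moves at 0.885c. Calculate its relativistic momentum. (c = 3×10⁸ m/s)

γ = 1/√(1 - 0.885²) = 2.148
v = 0.885 × 3×10⁸ = 2.655×10⁸ m/s
p = γmv = 2.148 × 9.11×10⁻³¹ × 2.655×10⁸ = 5.195×10⁻²² kg·m/s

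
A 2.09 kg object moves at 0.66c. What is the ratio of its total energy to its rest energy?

E = γmc², E₀ = mc²
E/E₀ = γ = 1/√(1 - 0.66²) = 1.331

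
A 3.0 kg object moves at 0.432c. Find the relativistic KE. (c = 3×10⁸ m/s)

γ = 1/√(1 - 0.432²) = 1.1088
γ - 1 = 0.1088
KE = (γ-1)mc² = 0.1088 × 3.0 × (3×10⁸)² = 2.938×10¹⁶ J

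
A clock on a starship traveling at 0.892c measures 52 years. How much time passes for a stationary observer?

Proper time Δt₀ = 52 years
γ = 1/√(1 - 0.892²) = 2.212
Δt = γΔt₀ = 2.212 × 52 = 115.0 years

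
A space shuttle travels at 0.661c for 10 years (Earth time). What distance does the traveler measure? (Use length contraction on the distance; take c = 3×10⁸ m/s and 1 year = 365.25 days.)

Earth distance: d = v × t = 0.661c × 10 yr = 6.2579×10¹⁶ m
γ = 1.3326
d' = d/γ = 6.2579×10¹⁶/1.3326 = 4.696×10¹⁶ m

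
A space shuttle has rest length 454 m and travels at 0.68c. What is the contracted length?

Proper length L₀ = 454 m
γ = 1/√(1 - 0.68²) = 1.3639
L = L₀/γ = 454/1.3639 = 332.9 m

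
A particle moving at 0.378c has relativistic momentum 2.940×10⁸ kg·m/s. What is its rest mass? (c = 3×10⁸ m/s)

γ = 1/√(1 - 0.378²) = 1.0801
v = 0.378 × 3×10⁸ = 1.134×10⁸ m/s
m = p/(γv) = 2.940×10⁸/(1.0801 × 1.134×10⁸) = 2.400 kg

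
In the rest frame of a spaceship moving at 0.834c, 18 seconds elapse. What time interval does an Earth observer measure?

Proper time Δt₀ = 18 seconds
γ = 1/√(1 - 0.834²) = 1.812
Δt = γΔt₀ = 1.812 × 18 = 32.62 seconds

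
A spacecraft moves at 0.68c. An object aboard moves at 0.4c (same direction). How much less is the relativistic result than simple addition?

Classical: u' + v = 0.4 + 0.68 = 1.08c
Relativistic: u = (0.4 + 0.68)/(1 + 0.272) = 1.08/1.272 = 0.8491c
Difference: 1.08 - 0.8491 = 0.2309c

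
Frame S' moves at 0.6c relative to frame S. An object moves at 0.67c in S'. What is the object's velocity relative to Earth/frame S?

u = (u' + v)/(1 + u'v/c²)
Numerator: 0.67 + 0.6 = 1.27
Denominator: 1 + 0.402 = 1.402
u = 1.27/1.402 = 0.9058c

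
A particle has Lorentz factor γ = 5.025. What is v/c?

From γ = 1/√(1 - v²/c²):
1/γ² = 1/5.025² = 0.03960
v²/c² = 1 - 0.03960 = 0.9604
v/c = √(0.9604) = 0.9800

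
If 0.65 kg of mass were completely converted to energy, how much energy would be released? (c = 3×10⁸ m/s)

Using E = mc²:
c² = (3×10⁸)² = 9×10¹⁶ m²/s²
E = 0.65 × 9×10¹⁶ = 5.850×10¹⁶ J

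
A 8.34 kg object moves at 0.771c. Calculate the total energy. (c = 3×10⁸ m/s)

γ = 1/√(1 - 0.771²) = 1.5703
mc² = 8.34 × (3×10⁸)² = 7.506×10¹⁷ J
E = γmc² = 1.5703 × 7.506×10¹⁷ = 1.179×10¹⁸ J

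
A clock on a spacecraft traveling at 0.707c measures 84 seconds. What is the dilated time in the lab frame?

Proper time Δt₀ = 84 seconds
γ = 1/√(1 - 0.707²) = 1.414
Δt = γΔt₀ = 1.414 × 84 = 118.8 seconds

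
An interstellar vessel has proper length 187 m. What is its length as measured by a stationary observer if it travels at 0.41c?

Proper length L₀ = 187 m
γ = 1/√(1 - 0.41²) = 1.096
L = L₀/γ = 187/1.096 = 170.6 m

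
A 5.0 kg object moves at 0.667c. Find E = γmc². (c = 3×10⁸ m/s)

γ = 1/√(1 - 0.667²) = 1.3422
mc² = 5.0 × (3×10⁸)² = 4.500×10¹⁷ J
E = γmc² = 1.3422 × 4.500×10¹⁷ = 6.040×10¹⁷ J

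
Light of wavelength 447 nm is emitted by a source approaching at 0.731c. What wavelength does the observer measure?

β = 0.731
Wavelength Doppler factor = √(0.269/1.731) = √(0.1554) = 0.3942
λ_obs = 447 × 0.3942 = 176.2 nm (blueshift)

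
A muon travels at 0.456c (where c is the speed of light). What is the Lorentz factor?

v/c = 0.456, so (v/c)² = 0.207936
1 - (v/c)² = 0.792064
γ = 1/√(0.792064) = 1.124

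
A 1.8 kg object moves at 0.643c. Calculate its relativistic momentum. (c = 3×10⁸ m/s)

γ = 1/√(1 - 0.643²) = 1.3057
v = 0.643 × 3×10⁸ = 1.929×10⁸ m/s
p = γmv = 1.3057 × 1.8 × 1.929×10⁸ = 4.534×10⁸ kg·m/s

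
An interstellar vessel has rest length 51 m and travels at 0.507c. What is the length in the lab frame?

Proper length L₀ = 51 m
γ = 1/√(1 - 0.507²) = 1.1602
L = L₀/γ = 51/1.1602 = 43.96 m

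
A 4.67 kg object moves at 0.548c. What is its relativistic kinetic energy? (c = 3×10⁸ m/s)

γ = 1/√(1 - 0.548²) = 1.19549
γ - 1 = 0.19549
KE = (γ-1)mc² = 0.19549 × 4.67 × (3×10⁸)² = 8.216×10¹⁶ J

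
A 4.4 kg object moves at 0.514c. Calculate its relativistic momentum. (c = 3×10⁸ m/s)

γ = 1/√(1 - 0.514²) = 1.1658
v = 0.514 × 3×10⁸ = 1.542×10⁸ m/s
p = γmv = 1.1658 × 4.4 × 1.542×10⁸ = 7.910×10⁸ kg·m/s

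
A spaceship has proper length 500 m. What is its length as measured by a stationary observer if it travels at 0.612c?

Proper length L₀ = 500 m
γ = 1/√(1 - 0.612²) = 1.2644
L = L₀/γ = 500/1.2644 = 395.4 m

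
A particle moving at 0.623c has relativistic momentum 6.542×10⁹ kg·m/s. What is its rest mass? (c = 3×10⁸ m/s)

γ = 1/√(1 - 0.623²) = 1.2784
v = 0.623 × 3×10⁸ = 1.869×10⁸ m/s
m = p/(γv) = 6.542×10⁹/(1.2784 × 1.869×10⁸) = 27.38 kg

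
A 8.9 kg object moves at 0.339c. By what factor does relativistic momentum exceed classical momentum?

p_rel = γmv, p_class = mv
Ratio = γ = 1/√(1 - 0.339²) = 1.063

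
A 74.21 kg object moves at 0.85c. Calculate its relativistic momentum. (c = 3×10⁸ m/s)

γ = 1/√(1 - 0.85²) = 1.898
v = 0.85 × 3×10⁸ = 2.550×10⁸ m/s
p = γmv = 1.898 × 74.21 × 2.550×10⁸ = 3.592×10¹⁰ kg·m/s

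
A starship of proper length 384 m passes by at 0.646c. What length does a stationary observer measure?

Proper length L₀ = 384 m
γ = 1/√(1 - 0.646²) = 1.310
L = L₀/γ = 384/1.310 = 293.1 m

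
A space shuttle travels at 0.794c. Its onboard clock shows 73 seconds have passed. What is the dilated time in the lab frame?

Proper time Δt₀ = 73 seconds
γ = 1/√(1 - 0.794²) = 1.645
Δt = γΔt₀ = 1.645 × 73 = 120.1 seconds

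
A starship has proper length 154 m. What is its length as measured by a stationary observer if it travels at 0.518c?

Proper length L₀ = 154 m
γ = 1/√(1 - 0.518²) = 1.169
L = L₀/γ = 154/1.169 = 131.7 m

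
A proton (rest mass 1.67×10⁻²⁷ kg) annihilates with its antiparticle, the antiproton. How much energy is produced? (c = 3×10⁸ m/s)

Both particles have the same rest mass, so total mass = 2m
E = 2m·c² = 2 × 1.67×10⁻²⁷ × (3×10⁸)²
= 2 × 1.67×10⁻²⁷ × 9×10¹⁶
= 3.006×10⁻¹⁰ J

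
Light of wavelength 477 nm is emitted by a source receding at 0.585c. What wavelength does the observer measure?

β = 0.585
Wavelength Doppler factor = √(1.585/0.415) = √(3.8193) = 1.9543
λ_obs = 477 × 1.9543 = 932.2 nm (redshift)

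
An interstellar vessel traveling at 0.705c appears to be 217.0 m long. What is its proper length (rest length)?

Contracted length L = 217.0 m
γ = 1/√(1 - 0.705²) = 1.410
L₀ = γL = 1.410 × 217.0 = 306.0 m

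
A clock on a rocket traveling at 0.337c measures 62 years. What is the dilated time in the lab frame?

Proper time Δt₀ = 62 years
γ = 1/√(1 - 0.337²) = 1.0621
Δt = γΔt₀ = 1.0621 × 62 = 65.85 years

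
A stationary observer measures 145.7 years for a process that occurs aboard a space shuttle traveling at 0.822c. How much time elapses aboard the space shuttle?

Dilated time Δt = 145.7 years
γ = 1/√(1 - 0.822²) = 1.756
Δt₀ = Δt/γ = 145.7/1.756 = 82.97 years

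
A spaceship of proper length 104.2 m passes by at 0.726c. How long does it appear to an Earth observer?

Proper length L₀ = 104.2 m
γ = 1/√(1 - 0.726²) = 1.454
L = L₀/γ = 104.2/1.454 = 71.66 m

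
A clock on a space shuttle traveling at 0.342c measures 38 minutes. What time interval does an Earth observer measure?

Proper time Δt₀ = 38 minutes
γ = 1/√(1 - 0.342²) = 1.0642
Δt = γΔt₀ = 1.0642 × 38 = 40.44 minutes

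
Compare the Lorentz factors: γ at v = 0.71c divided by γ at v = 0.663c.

γ₁ = 1/√(1 - 0.71²) = 1.420
γ₂ = 1/√(1 - 0.663²) = 1.336
γ₁/γ₂ = 1.420/1.336 = 1.063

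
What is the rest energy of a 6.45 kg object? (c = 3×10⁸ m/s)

c² = (3×10⁸)² = 9.000×10¹⁶ m²/s²
E₀ = mc² = 6.45 × 9.000×10¹⁶ = 5.805×10¹⁷ J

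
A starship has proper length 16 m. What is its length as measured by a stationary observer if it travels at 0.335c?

Proper length L₀ = 16 m
γ = 1/√(1 - 0.335²) = 1.061
L = L₀/γ = 16/1.061 = 15.08 m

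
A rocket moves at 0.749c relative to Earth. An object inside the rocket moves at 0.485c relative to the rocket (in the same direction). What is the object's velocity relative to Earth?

u = (u' + v)/(1 + u'v/c²)
Numerator: 0.485 + 0.749 = 1.234
Denominator: 1 + 0.363265 = 1.363265
u = 1.234/1.363265 = 0.9052c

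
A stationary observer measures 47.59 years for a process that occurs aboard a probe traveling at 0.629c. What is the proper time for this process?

Dilated time Δt = 47.59 years
γ = 1/√(1 - 0.629²) = 1.2863
Δt₀ = Δt/γ = 47.59/1.2863 = 37.00 years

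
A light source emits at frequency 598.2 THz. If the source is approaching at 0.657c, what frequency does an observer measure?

β = v/c = 0.657
(1+β)/(1-β) = 1.657/0.343 = 4.831
Doppler factor = √(4.831) = 2.198
f_obs = 598.2 × 2.198 = 1315 THz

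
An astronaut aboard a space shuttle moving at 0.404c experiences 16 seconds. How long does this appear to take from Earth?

Proper time Δt₀ = 16 seconds
γ = 1/√(1 - 0.404²) = 1.093
Δt = γΔt₀ = 1.093 × 16 = 17.49 seconds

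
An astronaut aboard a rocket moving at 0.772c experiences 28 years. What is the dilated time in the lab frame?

Proper time Δt₀ = 28 years
γ = 1/√(1 - 0.772²) = 1.5733
Δt = γΔt₀ = 1.5733 × 28 = 44.05 years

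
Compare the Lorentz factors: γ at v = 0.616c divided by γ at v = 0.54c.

γ₁ = 1/√(1 - 0.616²) = 1.269
γ₂ = 1/√(1 - 0.54²) = 1.188
γ₁/γ₂ = 1.269/1.188 = 1.068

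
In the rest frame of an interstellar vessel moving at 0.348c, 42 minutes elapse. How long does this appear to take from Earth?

Proper time Δt₀ = 42 minutes
γ = 1/√(1 - 0.348²) = 1.0667
Δt = γΔt₀ = 1.0667 × 42 = 44.80 minutes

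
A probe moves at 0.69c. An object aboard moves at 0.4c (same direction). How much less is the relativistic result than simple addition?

Classical: u' + v = 0.4 + 0.69 = 1.09c
Relativistic: u = (0.4 + 0.69)/(1 + 0.276) = 1.09/1.276 = 0.8542c
Difference: 1.09 - 0.8542 = 0.2358c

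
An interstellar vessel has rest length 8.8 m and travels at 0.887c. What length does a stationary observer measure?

Proper length L₀ = 8.8 m
γ = 1/√(1 - 0.887²) = 2.1656
L = L₀/γ = 8.8/2.1656 = 4.064 m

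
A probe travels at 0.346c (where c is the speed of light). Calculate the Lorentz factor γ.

v/c = 0.346, so (v/c)² = 0.119716
1 - (v/c)² = 0.880284
γ = 1/√(0.880284) = 1.066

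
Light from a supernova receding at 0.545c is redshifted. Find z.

β = 0.545
(1+β)/(1-β) = 1.545/0.455 = 3.3956
√(3.3956) = 1.8427
z = 1.8427 - 1 = 0.8427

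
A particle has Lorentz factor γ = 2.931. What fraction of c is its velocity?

From γ = 1/√(1 - v²/c²):
1/γ² = 1/2.931² = 0.1164
v²/c² = 1 - 0.1164 = 0.8836
v/c = √(0.8836) = 0.9400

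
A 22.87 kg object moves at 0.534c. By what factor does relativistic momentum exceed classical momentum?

p_rel = γmv, p_class = mv
Ratio = γ = 1/√(1 - 0.534²) = 1.183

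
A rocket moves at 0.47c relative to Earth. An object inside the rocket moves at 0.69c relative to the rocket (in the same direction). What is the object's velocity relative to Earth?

u = (u' + v)/(1 + u'v/c²)
Numerator: 0.69 + 0.47 = 1.16
Denominator: 1 + 0.3243 = 1.3243
u = 1.16/1.3243 = 0.8759c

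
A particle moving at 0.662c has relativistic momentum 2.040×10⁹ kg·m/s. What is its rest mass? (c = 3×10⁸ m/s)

γ = 1/√(1 - 0.662²) = 1.3342
v = 0.662 × 3×10⁸ = 1.986×10⁸ m/s
m = p/(γv) = 2.040×10⁹/(1.3342 × 1.986×10⁸) = 7.699 kg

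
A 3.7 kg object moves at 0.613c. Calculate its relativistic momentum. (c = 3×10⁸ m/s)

γ = 1/√(1 - 0.613²) = 1.2657
v = 0.613 × 3×10⁸ = 1.839×10⁸ m/s
p = γmv = 1.2657 × 3.7 × 1.839×10⁸ = 8.612×10⁸ kg·m/s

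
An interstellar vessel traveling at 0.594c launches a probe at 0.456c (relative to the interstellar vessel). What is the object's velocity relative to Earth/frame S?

u = (u' + v)/(1 + u'v/c²)
Numerator: 0.456 + 0.594 = 1.05
Denominator: 1 + 0.270864 = 1.270864
u = 1.05/1.270864 = 0.8262c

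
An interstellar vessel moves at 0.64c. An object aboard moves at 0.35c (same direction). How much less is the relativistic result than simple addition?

Classical: u' + v = 0.35 + 0.64 = 0.99c
Relativistic: u = (0.35 + 0.64)/(1 + 0.224) = 0.99/1.224 = 0.8088c
Difference: 0.99 - 0.8088 = 0.1812c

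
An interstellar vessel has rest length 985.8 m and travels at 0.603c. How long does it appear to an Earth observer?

Proper length L₀ = 985.8 m
γ = 1/√(1 - 0.603²) = 1.2535
L = L₀/γ = 985.8/1.2535 = 786.4 m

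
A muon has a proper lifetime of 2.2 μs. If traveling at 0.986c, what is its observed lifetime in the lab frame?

Proper lifetime τ₀ = 2.2 μs
γ = 1/√(1 - 0.986²) = 5.997
τ = γτ₀ = 5.997 × 2.2 μs = 13.19 μs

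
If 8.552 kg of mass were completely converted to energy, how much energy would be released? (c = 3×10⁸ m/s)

Using E = mc²:
c² = (3×10⁸)² = 9×10¹⁶ m²/s²
E = 8.552 × 9×10¹⁶ = 7.697×10¹⁷ J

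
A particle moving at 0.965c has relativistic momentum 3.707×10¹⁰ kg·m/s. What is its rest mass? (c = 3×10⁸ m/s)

γ = 1/√(1 - 0.965²) = 3.813
v = 0.965 × 3×10⁸ = 2.895×10⁸ m/s
m = p/(γv) = 3.707×10¹⁰/(3.813 × 2.895×10⁸) = 33.58 kg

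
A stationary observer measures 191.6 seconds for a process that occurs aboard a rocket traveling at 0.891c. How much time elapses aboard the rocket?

Dilated time Δt = 191.6 seconds
γ = 1/√(1 - 0.891²) = 2.2026
Δt₀ = Δt/γ = 191.6/2.2026 = 86.99 seconds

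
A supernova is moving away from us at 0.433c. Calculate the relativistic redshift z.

β = 0.433
(1+β)/(1-β) = 1.433/0.567 = 2.52734
√(2.52734) = 1.5898
z = 1.5898 - 1 = 0.5898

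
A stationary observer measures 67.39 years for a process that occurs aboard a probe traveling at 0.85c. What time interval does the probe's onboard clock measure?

Dilated time Δt = 67.39 years
γ = 1/√(1 - 0.85²) = 1.8983
Δt₀ = Δt/γ = 67.39/1.8983 = 35.50 years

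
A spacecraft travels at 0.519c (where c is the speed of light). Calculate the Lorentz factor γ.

v/c = 0.519, so (v/c)² = 0.269361
1 - (v/c)² = 0.730639
γ = 1/√(0.730639) = 1.170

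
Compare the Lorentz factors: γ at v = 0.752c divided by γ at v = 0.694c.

γ₁ = 1/√(1 - 0.752²) = 1.517
γ₂ = 1/√(1 - 0.694²) = 1.389
γ₁/γ₂ = 1.517/1.389 = 1.092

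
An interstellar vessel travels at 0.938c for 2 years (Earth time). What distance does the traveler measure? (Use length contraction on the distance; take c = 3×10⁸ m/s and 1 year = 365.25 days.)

Earth distance: d = v × t = 0.938c × 2 yr = 1.776×10¹⁶ m
γ = 2.885
d' = d/γ = 1.776×10¹⁶/2.885 = 6.156×10¹⁵ m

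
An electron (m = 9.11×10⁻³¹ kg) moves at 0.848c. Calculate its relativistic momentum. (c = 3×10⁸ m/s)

γ = 1/√(1 - 0.848²) = 1.887
v = 0.848 × 3×10⁸ = 2.544×10⁸ m/s
p = γmv = 1.887 × 9.11×10⁻³¹ × 2.544×10⁸ = 4.373×10⁻²² kg·m/s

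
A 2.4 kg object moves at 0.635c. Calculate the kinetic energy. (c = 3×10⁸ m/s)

γ = 1/√(1 - 0.635²) = 1.2945
γ - 1 = 0.2945
KE = (γ-1)mc² = 0.2945 × 2.4 × (3×10⁸)² = 6.361×10¹⁶ J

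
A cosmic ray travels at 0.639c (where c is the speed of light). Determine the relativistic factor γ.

v/c = 0.639, so (v/c)² = 0.408321
1 - (v/c)² = 0.591679
γ = 1/√(0.591679) = 1.300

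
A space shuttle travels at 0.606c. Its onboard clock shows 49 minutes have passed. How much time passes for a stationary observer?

Proper time Δt₀ = 49 minutes
γ = 1/√(1 - 0.606²) = 1.2571
Δt = γΔt₀ = 1.2571 × 49 = 61.60 minutes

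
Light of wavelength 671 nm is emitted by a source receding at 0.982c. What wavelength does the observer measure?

β = 0.982
Wavelength Doppler factor = √(1.982/0.018) = √(110.1) = 10.493
λ_obs = 671 × 10.493 = 7041 nm (redshift)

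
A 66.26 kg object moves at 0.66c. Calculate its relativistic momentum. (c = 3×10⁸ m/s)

γ = 1/√(1 - 0.66²) = 1.331
v = 0.66 × 3×10⁸ = 1.980×10⁸ m/s
p = γmv = 1.331 × 66.26 × 1.980×10⁸ = 1.746×10¹⁰ kg·m/s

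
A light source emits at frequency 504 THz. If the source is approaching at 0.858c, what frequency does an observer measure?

β = v/c = 0.858
(1+β)/(1-β) = 1.858/0.142 = 13.08
Doppler factor = √(13.08) = 3.617
f_obs = 504 × 3.617 = 1823 THz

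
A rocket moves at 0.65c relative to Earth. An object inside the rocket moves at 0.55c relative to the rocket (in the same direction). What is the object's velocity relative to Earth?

u = (u' + v)/(1 + u'v/c²)
Numerator: 0.55 + 0.65 = 1.2
Denominator: 1 + 0.3575 = 1.3575
u = 1.2/1.3575 = 0.8840c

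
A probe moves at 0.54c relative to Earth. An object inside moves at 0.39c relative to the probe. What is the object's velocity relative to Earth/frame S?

u = (u' + v)/(1 + u'v/c²)
Numerator: 0.39 + 0.54 = 0.93
Denominator: 1 + 0.2106 = 1.2106
u = 0.93/1.2106 = 0.7682c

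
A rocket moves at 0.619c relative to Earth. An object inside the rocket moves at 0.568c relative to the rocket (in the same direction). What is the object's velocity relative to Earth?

u = (u' + v)/(1 + u'v/c²)
Numerator: 0.568 + 0.619 = 1.187
Denominator: 1 + 0.351592 = 1.351592
u = 1.187/1.351592 = 0.8782c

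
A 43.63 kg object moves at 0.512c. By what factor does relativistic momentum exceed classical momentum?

p_rel = γmv, p_class = mv
Ratio = γ = 1/√(1 - 0.512²) = 1.164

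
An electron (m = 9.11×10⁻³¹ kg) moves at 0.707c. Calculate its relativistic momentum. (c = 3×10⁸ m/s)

γ = 1/√(1 - 0.707²) = 1.414
v = 0.707 × 3×10⁸ = 2.121×10⁸ m/s
p = γmv = 1.414 × 9.11×10⁻³¹ × 2.121×10⁸ = 2.732×10⁻²² kg·m/s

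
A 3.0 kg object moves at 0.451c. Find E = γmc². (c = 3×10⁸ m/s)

γ = 1/√(1 - 0.451²) = 1.1204
mc² = 3.0 × (3×10⁸)² = 2.700×10¹⁷ J
E = γmc² = 1.1204 × 2.700×10¹⁷ = 3.025×10¹⁷ J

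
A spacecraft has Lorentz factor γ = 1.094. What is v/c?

From γ = 1/√(1 - v²/c²):
1/γ² = 1/1.094² = 0.83554
v²/c² = 1 - 0.83554 = 0.16446
v/c = √(0.16446) = 0.4055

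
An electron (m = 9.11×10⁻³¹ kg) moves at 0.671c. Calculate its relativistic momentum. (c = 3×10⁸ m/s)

γ = 1/√(1 - 0.671²) = 1.3487
v = 0.671 × 3×10⁸ = 2.013×10⁸ m/s
p = γmv = 1.3487 × 9.11×10⁻³¹ × 2.013×10⁸ = 2.473×10⁻²² kg·m/s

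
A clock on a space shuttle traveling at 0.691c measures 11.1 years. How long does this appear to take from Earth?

Proper time Δt₀ = 11.1 years
γ = 1/√(1 - 0.691²) = 1.3834
Δt = γΔt₀ = 1.3834 × 11.1 = 15.36 years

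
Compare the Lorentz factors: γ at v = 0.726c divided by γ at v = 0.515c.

γ₁ = 1/√(1 - 0.726²) = 1.454
γ₂ = 1/√(1 - 0.515²) = 1.167
γ₁/γ₂ = 1.454/1.167 = 1.246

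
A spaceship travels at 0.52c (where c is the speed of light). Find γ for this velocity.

v/c = 0.52, so (v/c)² = 0.2704
1 - (v/c)² = 0.7296
γ = 1/√(0.7296) = 1.171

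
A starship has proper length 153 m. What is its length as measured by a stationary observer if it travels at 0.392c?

Proper length L₀ = 153 m
γ = 1/√(1 - 0.392²) = 1.087
L = L₀/γ = 153/1.087 = 140.8 m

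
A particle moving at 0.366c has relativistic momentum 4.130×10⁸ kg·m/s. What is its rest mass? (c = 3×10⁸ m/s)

γ = 1/√(1 - 0.366²) = 1.0746
v = 0.366 × 3×10⁸ = 1.098×10⁸ m/s
m = p/(γv) = 4.130×10⁸/(1.0746 × 1.098×10⁸) = 3.500 kg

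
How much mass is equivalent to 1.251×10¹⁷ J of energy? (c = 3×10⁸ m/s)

From E = mc², we get m = E/c²
c² = (3×10⁸)² = 9×10¹⁶ m²/s²
m = 1.251×10¹⁷ / 9×10¹⁶ = 1.390 kg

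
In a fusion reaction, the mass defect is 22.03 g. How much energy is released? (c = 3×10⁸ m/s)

Convert mass defect: Δm = 22.03 g = 0.02203 kg
E = Δm·c² = 0.02203 × (3×10⁸)²
= 0.02203 × 9×10¹⁶ = 1.983×10¹⁵ J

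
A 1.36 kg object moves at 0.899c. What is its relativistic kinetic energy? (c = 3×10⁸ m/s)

γ = 1/√(1 - 0.899²) = 2.2834
γ - 1 = 1.2834
KE = (γ-1)mc² = 1.2834 × 1.36 × (3×10⁸)² = 1.571×10¹⁷ J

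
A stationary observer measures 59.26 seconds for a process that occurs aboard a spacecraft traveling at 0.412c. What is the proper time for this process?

Dilated time Δt = 59.26 seconds
γ = 1/√(1 - 0.412²) = 1.0975
Δt₀ = Δt/γ = 59.26/1.0975 = 54.00 seconds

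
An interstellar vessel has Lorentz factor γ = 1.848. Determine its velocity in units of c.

From γ = 1/√(1 - v²/c²):
1/γ² = 1/1.848² = 0.29282
v²/c² = 1 - 0.29282 = 0.70718
v/c = √(0.70718) = 0.8409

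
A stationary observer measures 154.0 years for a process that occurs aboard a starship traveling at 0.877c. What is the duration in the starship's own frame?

Dilated time Δt = 154.0 years
γ = 1/√(1 - 0.877²) = 2.081
Δt₀ = Δt/γ = 154.0/2.081 = 74.00 years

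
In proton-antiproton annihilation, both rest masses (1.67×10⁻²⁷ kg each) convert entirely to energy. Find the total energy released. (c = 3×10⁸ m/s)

Both particles have the same rest mass, so total mass = 2m
E = 2m·c² = 2 × 1.67×10⁻²⁷ × (3×10⁸)²
= 2 × 1.67×10⁻²⁷ × 9×10¹⁶
= 3.006×10⁻¹⁰ J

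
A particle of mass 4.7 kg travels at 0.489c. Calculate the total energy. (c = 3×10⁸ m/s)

γ = 1/√(1 - 0.489²) = 1.1464
mc² = 4.7 × (3×10⁸)² = 4.230×10¹⁷ J
E = γmc² = 1.1464 × 4.230×10¹⁷ = 4.849×10¹⁷ J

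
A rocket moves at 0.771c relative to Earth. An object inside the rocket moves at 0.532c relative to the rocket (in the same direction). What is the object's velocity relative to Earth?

u = (u' + v)/(1 + u'v/c²)
Numerator: 0.532 + 0.771 = 1.303
Denominator: 1 + 0.410172 = 1.410172
u = 1.303/1.410172 = 0.9240c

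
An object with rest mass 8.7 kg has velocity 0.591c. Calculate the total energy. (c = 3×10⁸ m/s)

γ = 1/√(1 - 0.591²) = 1.2397
mc² = 8.7 × (3×10⁸)² = 7.830×10¹⁷ J
E = γmc² = 1.2397 × 7.830×10¹⁷ = 9.707×10¹⁷ J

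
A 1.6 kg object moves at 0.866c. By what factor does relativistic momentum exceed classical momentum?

p_rel = γmv, p_class = mv
Ratio = γ = 1/√(1 - 0.866²) = 2.000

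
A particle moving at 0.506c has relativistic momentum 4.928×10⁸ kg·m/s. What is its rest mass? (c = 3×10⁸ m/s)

γ = 1/√(1 - 0.506²) = 1.1594
v = 0.506 × 3×10⁸ = 1.518×10⁸ m/s
m = p/(γv) = 4.928×10⁸/(1.1594 × 1.518×10⁸) = 2.800 kg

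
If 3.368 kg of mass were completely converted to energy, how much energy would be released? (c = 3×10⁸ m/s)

Using E = mc²:
c² = (3×10⁸)² = 9×10¹⁶ m²/s²
E = 3.368 × 9×10¹⁶ = 3.031×10¹⁷ J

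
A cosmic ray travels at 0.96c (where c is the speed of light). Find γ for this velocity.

v/c = 0.96, so (v/c)² = 0.9216
1 - (v/c)² = 0.0784
γ = 1/√(0.0784) = 3.571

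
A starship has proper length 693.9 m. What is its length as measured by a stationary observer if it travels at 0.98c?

Proper length L₀ = 693.9 m
γ = 1/√(1 - 0.98²) = 5.025
L = L₀/γ = 693.9/5.025 = 138.1 m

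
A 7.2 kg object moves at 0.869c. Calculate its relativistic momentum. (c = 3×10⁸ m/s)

γ = 1/√(1 - 0.869²) = 2.021
v = 0.869 × 3×10⁸ = 2.607×10⁸ m/s
p = γmv = 2.021 × 7.2 × 2.607×10⁸ = 3.793×10⁹ kg·m/s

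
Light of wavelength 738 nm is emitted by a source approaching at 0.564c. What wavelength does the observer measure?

β = 0.564
Wavelength Doppler factor = √(0.436/1.564) = √(0.2788) = 0.5280
λ_obs = 738 × 0.5280 = 389.7 nm (blueshift)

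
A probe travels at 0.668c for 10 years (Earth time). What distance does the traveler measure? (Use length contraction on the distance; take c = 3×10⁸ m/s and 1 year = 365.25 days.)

Earth distance: d = v × t = 0.668c × 10 yr = 6.3241×10¹⁶ m
γ = 1.3438
d' = d/γ = 6.3241×10¹⁶/1.3438 = 4.706×10¹⁶ m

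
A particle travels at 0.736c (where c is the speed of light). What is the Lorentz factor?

v/c = 0.736, so (v/c)² = 0.541696
1 - (v/c)² = 0.458304
γ = 1/√(0.458304) = 1.477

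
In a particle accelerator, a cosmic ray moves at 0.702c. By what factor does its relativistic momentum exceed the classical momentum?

p_rel = γmv, p_class = mv
Ratio = γ = 1/√(1 - 0.702²)
= 1/√(0.507196) = 1.404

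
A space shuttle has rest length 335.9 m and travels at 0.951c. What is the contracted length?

Proper length L₀ = 335.9 m
γ = 1/√(1 - 0.951²) = 3.234
L = L₀/γ = 335.9/3.234 = 103.9 m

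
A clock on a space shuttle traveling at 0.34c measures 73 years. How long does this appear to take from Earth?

Proper time Δt₀ = 73 years
γ = 1/√(1 - 0.34²) = 1.0633
Δt = γΔt₀ = 1.0633 × 73 = 77.62 years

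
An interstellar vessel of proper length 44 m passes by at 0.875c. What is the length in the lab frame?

Proper length L₀ = 44 m
γ = 1/√(1 - 0.875²) = 2.066
L = L₀/γ = 44/2.066 = 21.30 m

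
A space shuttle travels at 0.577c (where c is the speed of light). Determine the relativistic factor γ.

v/c = 0.577, so (v/c)² = 0.332929
1 - (v/c)² = 0.667071
γ = 1/√(0.667071) = 1.224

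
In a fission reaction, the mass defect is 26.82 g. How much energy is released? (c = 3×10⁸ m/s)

Convert mass defect: Δm = 26.82 g = 0.02682 kg
E = Δm·c² = 0.02682 × (3×10⁸)²
= 0.02682 × 9×10¹⁶ = 2.414×10¹⁵ J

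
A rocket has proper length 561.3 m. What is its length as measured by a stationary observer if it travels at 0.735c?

Proper length L₀ = 561.3 m
γ = 1/√(1 - 0.735²) = 1.4748
L = L₀/γ = 561.3/1.4748 = 380.6 m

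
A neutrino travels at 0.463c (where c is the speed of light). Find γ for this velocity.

v/c = 0.463, so (v/c)² = 0.214369
1 - (v/c)² = 0.785631
γ = 1/√(0.785631) = 1.128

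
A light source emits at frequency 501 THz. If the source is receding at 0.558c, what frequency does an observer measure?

β = v/c = 0.558
(1-β)/(1+β) = 0.442/1.558 = 0.2837
Doppler factor = √(0.2837) = 0.5326
f_obs = 501 × 0.5326 = 266.8 THz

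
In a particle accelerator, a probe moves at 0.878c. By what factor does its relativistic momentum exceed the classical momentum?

p_rel = γmv, p_class = mv
Ratio = γ = 1/√(1 - 0.878²)
= 1/√(0.229116) = 2.089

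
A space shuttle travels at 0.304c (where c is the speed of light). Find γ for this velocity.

v/c = 0.304, so (v/c)² = 0.092416
1 - (v/c)² = 0.907584
γ = 1/√(0.907584) = 1.050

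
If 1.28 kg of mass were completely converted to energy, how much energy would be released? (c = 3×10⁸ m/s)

Using E = mc²:
c² = (3×10⁸)² = 9×10¹⁶ m²/s²
E = 1.28 × 9×10¹⁶ = 1.152×10¹⁷ J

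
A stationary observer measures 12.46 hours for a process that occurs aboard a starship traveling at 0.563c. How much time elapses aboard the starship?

Dilated time Δt = 12.46 hours
γ = 1/√(1 - 0.563²) = 1.210
Δt₀ = Δt/γ = 12.46/1.210 = 10.30 hours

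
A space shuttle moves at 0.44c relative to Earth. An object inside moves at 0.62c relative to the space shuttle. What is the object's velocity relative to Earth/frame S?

u = (u' + v)/(1 + u'v/c²)
Numerator: 0.62 + 0.44 = 1.06
Denominator: 1 + 0.2728 = 1.2728
u = 1.06/1.2728 = 0.8328c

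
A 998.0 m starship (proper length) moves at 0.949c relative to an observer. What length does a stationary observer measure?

Proper length L₀ = 998.0 m
γ = 1/√(1 - 0.949²) = 3.172
L = L₀/γ = 998.0/3.172 = 314.6 m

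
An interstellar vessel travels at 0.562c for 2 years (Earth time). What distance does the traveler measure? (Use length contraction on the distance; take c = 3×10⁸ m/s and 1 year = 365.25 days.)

Earth distance: d = v × t = 0.562c × 2 yr = 1.06412×10¹⁶ m
γ = 1.20899
d' = d/γ = 1.06412×10¹⁶/1.20899 = 8.802×10¹⁵ m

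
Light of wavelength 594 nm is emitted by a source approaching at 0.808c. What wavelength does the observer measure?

β = 0.808
Wavelength Doppler factor = √(0.192/1.808) = √(0.1062) = 0.3259
λ_obs = 594 × 0.3259 = 193.6 nm (blueshift)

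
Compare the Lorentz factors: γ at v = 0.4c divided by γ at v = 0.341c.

γ₁ = 1/√(1 - 0.4²) = 1.0911
γ₂ = 1/√(1 - 0.341²) = 1.0638
γ₁/γ₂ = 1.0911/1.0638 = 1.026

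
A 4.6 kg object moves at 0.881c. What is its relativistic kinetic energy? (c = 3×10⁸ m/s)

γ = 1/√(1 - 0.881²) = 2.1136
γ - 1 = 1.1136
KE = (γ-1)mc² = 1.1136 × 4.6 × (3×10⁸)² = 4.610×10¹⁷ J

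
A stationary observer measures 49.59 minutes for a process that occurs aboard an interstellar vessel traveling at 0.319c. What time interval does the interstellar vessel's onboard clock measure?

Dilated time Δt = 49.59 minutes
γ = 1/√(1 - 0.319²) = 1.055
Δt₀ = Δt/γ = 49.59/1.055 = 47.00 minutes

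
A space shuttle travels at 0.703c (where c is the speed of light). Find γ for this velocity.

v/c = 0.703, so (v/c)² = 0.494209
1 - (v/c)² = 0.505791
γ = 1/√(0.505791) = 1.406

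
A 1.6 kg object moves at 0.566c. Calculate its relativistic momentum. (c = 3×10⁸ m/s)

γ = 1/√(1 - 0.566²) = 1.213
v = 0.566 × 3×10⁸ = 1.698×10⁸ m/s
p = γmv = 1.213 × 1.6 × 1.698×10⁸ = 3.295×10⁸ kg·m/s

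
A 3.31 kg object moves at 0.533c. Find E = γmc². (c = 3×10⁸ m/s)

γ = 1/√(1 - 0.533²) = 1.182
mc² = 3.31 × (3×10⁸)² = 2.979×10¹⁷ J
E = γmc² = 1.182 × 2.979×10¹⁷ = 3.521×10¹⁷ J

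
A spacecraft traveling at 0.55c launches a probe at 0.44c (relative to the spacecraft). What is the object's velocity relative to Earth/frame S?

u = (u' + v)/(1 + u'v/c²)
Numerator: 0.44 + 0.55 = 0.99
Denominator: 1 + 0.242 = 1.242
u = 0.99/1.242 = 0.7971c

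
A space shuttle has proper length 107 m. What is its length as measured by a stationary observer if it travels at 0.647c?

Proper length L₀ = 107 m
γ = 1/√(1 - 0.647²) = 1.3115
L = L₀/γ = 107/1.3115 = 81.59 m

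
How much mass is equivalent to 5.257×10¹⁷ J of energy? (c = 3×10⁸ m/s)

From E = mc², we get m = E/c²
c² = (3×10⁸)² = 9×10¹⁶ m²/s²
m = 5.257×10¹⁷ / 9×10¹⁶ = 5.841 kg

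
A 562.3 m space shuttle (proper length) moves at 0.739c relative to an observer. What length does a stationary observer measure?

Proper length L₀ = 562.3 m
γ = 1/√(1 - 0.739²) = 1.4843
L = L₀/γ = 562.3/1.4843 = 378.8 m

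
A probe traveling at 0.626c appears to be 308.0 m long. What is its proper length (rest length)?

Contracted length L = 308.0 m
γ = 1/√(1 - 0.626²) = 1.28234
L₀ = γL = 1.28234 × 308.0 = 395.0 m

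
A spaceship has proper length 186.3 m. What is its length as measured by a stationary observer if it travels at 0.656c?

Proper length L₀ = 186.3 m
γ = 1/√(1 - 0.656²) = 1.325
L = L₀/γ = 186.3/1.325 = 140.6 m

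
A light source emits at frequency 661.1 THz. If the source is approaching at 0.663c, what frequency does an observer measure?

β = v/c = 0.663
(1+β)/(1-β) = 1.663/0.337 = 4.9347
Doppler factor = √(4.9347) = 2.2214
f_obs = 661.1 × 2.2214 = 1469 THz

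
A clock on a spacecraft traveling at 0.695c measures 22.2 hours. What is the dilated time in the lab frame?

Proper time Δt₀ = 22.2 hours
γ = 1/√(1 - 0.695²) = 1.391
Δt = γΔt₀ = 1.391 × 22.2 = 30.88 hours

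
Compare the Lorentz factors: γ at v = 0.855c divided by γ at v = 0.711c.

γ₁ = 1/√(1 - 0.855²) = 1.928
γ₂ = 1/√(1 - 0.711²) = 1.422
γ₁/γ₂ = 1.928/1.422 = 1.356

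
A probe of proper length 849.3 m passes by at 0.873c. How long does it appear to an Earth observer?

Proper length L₀ = 849.3 m
γ = 1/√(1 - 0.873²) = 2.0504
L = L₀/γ = 849.3/2.0504 = 414.2 m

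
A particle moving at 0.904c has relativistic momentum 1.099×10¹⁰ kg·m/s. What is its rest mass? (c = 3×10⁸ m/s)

γ = 1/√(1 - 0.904²) = 2.339
v = 0.904 × 3×10⁸ = 2.712×10⁸ m/s
m = p/(γv) = 1.099×10¹⁰/(2.339 × 2.712×10⁸) = 17.33 kg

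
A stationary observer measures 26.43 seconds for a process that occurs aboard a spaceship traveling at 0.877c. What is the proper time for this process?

Dilated time Δt = 26.43 seconds
γ = 1/√(1 - 0.877²) = 2.081
Δt₀ = Δt/γ = 26.43/2.081 = 12.70 seconds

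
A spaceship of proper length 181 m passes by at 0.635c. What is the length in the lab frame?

Proper length L₀ = 181 m
γ = 1/√(1 - 0.635²) = 1.2945
L = L₀/γ = 181/1.2945 = 139.8 m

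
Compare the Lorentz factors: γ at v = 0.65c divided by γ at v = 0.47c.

γ₁ = 1/√(1 - 0.65²) = 1.316
γ₂ = 1/√(1 - 0.47²) = 1.133
γ₁/γ₂ = 1.316/1.133 = 1.162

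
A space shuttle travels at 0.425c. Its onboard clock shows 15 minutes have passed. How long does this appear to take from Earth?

Proper time Δt₀ = 15 minutes
γ = 1/√(1 - 0.425²) = 1.1047
Δt = γΔt₀ = 1.1047 × 15 = 16.57 minutes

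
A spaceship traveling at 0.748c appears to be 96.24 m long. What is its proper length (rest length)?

Contracted length L = 96.24 m
γ = 1/√(1 - 0.748²) = 1.507
L₀ = γL = 1.507 × 96.24 = 145.0 m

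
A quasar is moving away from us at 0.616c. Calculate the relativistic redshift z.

β = 0.616
(1+β)/(1-β) = 1.616/0.384 = 4.208
√(4.208) = 2.051
z = 2.051 - 1 = 1.051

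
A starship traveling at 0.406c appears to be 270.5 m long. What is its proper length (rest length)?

Contracted length L = 270.5 m
γ = 1/√(1 - 0.406²) = 1.0942
L₀ = γL = 1.0942 × 270.5 = 296.0 m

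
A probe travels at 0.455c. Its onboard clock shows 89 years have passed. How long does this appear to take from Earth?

Proper time Δt₀ = 89 years
γ = 1/√(1 - 0.455²) = 1.122975
Δt = γΔt₀ = 1.122975 × 89 = 99.94 years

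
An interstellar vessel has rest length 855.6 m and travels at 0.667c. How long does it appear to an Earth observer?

Proper length L₀ = 855.6 m
γ = 1/√(1 - 0.667²) = 1.3422
L = L₀/γ = 855.6/1.3422 = 637.5 m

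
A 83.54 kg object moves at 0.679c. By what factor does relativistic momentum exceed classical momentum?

p_rel = γmv, p_class = mv
Ratio = γ = 1/√(1 - 0.679²) = 1.362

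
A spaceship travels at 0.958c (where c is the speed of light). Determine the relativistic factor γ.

v/c = 0.958, so (v/c)² = 0.917764
1 - (v/c)² = 0.082236
γ = 1/√(0.082236) = 3.487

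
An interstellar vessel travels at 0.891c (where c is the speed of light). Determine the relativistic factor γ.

v/c = 0.891, so (v/c)² = 0.793881
1 - (v/c)² = 0.206119
γ = 1/√(0.206119) = 2.203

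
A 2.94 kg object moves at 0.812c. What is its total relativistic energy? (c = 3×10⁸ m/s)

γ = 1/√(1 - 0.812²) = 1.713
mc² = 2.94 × (3×10⁸)² = 2.646×10¹⁷ J
E = γmc² = 1.713 × 2.646×10¹⁷ = 4.533×10¹⁷ J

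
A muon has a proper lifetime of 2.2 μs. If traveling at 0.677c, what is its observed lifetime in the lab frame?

Proper lifetime τ₀ = 2.2 μs
γ = 1/√(1 - 0.677²) = 1.3587
τ = γτ₀ = 1.3587 × 2.2 μs = 2.989 μs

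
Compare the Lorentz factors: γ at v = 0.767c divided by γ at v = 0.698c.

γ₁ = 1/√(1 - 0.767²) = 1.558
γ₂ = 1/√(1 - 0.698²) = 1.396
γ₁/γ₂ = 1.558/1.396 = 1.116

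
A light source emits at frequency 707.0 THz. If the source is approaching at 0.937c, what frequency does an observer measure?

β = v/c = 0.937
(1+β)/(1-β) = 1.937/0.063 = 30.75
Doppler factor = √(30.75) = 5.545
f_obs = 707.0 × 5.545 = 3920 THz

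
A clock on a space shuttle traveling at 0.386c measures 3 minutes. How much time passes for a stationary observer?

Proper time Δt₀ = 3 minutes
γ = 1/√(1 - 0.386²) = 1.084
Δt = γΔt₀ = 1.084 × 3 = 3.252 minutes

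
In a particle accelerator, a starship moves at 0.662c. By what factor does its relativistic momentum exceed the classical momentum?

p_rel = γmv, p_class = mv
Ratio = γ = 1/√(1 - 0.662²)
= 1/√(0.561756) = 1.334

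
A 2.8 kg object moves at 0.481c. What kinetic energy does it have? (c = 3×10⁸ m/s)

γ = 1/√(1 - 0.481²) = 1.1406
γ - 1 = 0.1406
KE = (γ-1)mc² = 0.1406 × 2.8 × (3×10⁸)² = 3.543×10¹⁶ J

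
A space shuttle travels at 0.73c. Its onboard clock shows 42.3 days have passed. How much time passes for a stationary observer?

Proper time Δt₀ = 42.3 days
γ = 1/√(1 - 0.73²) = 1.4632
Δt = γΔt₀ = 1.4632 × 42.3 = 61.89 days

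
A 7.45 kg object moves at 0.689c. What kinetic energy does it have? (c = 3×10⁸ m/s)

γ = 1/√(1 - 0.689²) = 1.37976
γ - 1 = 0.37976
KE = (γ-1)mc² = 0.37976 × 7.45 × (3×10⁸)² = 2.546×10¹⁷ J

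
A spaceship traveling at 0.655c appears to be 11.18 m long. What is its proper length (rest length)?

Contracted length L = 11.18 m
γ = 1/√(1 - 0.655²) = 1.3234
L₀ = γL = 1.3234 × 11.18 = 14.80 m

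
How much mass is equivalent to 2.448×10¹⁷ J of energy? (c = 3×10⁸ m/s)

From E = mc², we get m = E/c²
c² = (3×10⁸)² = 9×10¹⁶ m²/s²
m = 2.448×10¹⁷ / 9×10¹⁶ = 2.720 kg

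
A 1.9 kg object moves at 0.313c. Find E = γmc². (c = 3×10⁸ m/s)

γ = 1/√(1 - 0.313²) = 1.0529
mc² = 1.9 × (3×10⁸)² = 1.710×10¹⁷ J
E = γmc² = 1.0529 × 1.710×10¹⁷ = 1.800×10¹⁷ J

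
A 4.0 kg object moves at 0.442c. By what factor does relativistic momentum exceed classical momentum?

p_rel = γmv, p_class = mv
Ratio = γ = 1/√(1 - 0.442²) = 1.115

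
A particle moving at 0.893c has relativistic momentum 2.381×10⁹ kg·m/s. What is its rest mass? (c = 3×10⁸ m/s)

γ = 1/√(1 - 0.893²) = 2.222
v = 0.893 × 3×10⁸ = 2.679×10⁸ m/s
m = p/(γv) = 2.381×10⁹/(2.222 × 2.679×10⁸) = 4.000 kg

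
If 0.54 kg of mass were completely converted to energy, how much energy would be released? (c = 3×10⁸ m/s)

Using E = mc²:
c² = (3×10⁸)² = 9×10¹⁶ m²/s²
E = 0.54 × 9×10¹⁶ = 4.860×10¹⁶ J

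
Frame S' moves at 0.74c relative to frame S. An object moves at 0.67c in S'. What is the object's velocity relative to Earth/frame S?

u = (u' + v)/(1 + u'v/c²)
Numerator: 0.67 + 0.74 = 1.41
Denominator: 1 + 0.4958 = 1.4958
u = 1.41/1.4958 = 0.9426c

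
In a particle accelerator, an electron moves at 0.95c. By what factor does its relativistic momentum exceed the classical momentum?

p_rel = γmv, p_class = mv
Ratio = γ = 1/√(1 - 0.95²)
= 1/√(0.0975) = 3.203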